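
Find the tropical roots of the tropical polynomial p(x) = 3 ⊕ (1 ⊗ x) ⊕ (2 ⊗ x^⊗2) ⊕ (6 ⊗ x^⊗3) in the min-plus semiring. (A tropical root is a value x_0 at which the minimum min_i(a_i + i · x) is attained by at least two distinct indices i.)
Roots: {-4, -1, 2}

Each tropical root is a break point of the lower envelope of the lines y = a_i + i · x (there are 4 lines, with slopes 0, 1, ..., 3). Only the lines that attain the minimum somewhere contribute to roots; other lines are dominated. Here the surviving (envelope) indices are i = 3, i = 2, i = 1, i = 0.
Intersections between consecutive envelope lines give the roots: for adjacent envelope indices i < j the intersection is x = (a_i − a_j) / (j − i). Reading off the sorted break points: {-4, -1, 2}.
Verification: at each break x_0, at least two indices attain the minimum of min_i(a_i + i · x_0).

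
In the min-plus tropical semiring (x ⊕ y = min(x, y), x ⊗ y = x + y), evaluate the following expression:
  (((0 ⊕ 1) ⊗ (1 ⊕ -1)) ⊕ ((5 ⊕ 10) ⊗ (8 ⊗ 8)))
(((0 ⊕ 1) ⊗ (1 ⊕ -1)) ⊕ ((5 ⊕ 10) ⊗ (8 ⊗ 8))) = -1

Expand innermost to outermost. Recall ⊕ takes the minimum of its arguments and ⊗ takes their sum. Working out the expression (((0 ⊕ 1) ⊗ (1 ⊕ -1)) ⊕ ((5 ⊕ 10) ⊗ (8 ⊗ 8))) gives -1.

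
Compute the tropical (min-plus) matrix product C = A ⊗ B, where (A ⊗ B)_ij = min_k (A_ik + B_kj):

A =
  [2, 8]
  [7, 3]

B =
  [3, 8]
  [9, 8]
A ⊗ B =
  [5, 10]
  [10, 11]

Apply the min-plus product entry-by-entry:
  C[0][0] = min over k of (A[0][0] + B[0][0] = 2 + 3 = 5, A[0][1] + B[1][0] = 8 + 9 = 17) = 5 (attained at k = 0)
  C[0][1] = min over k of (A[0][0] + B[0][1] = 2 + 8 = 10, A[0][1] + B[1][1] = 8 + 8 = 16) = 10 (attained at k = 0)
  C[1][0] = min over k of (A[1][0] + B[0][0] = 7 + 3 = 10, A[1][1] + B[1][0] = 3 + 9 = 12) = 10 (attained at k = 0)
  C[1][1] = min over k of (A[1][0] + B[0][1] = 7 + 8 = 15, A[1][1] + B[1][1] = 3 + 8 = 11) = 11 (attained at k = 1)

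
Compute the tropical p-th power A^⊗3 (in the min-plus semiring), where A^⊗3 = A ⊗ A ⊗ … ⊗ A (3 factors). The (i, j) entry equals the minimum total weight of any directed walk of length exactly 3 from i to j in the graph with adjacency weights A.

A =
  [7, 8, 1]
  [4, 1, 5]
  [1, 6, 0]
A^⊗3 =
  [2, 7, 1]
  [6, 3, 5]
  [1, 6, 0]

Each entry (A^⊗3)_ij equals the minimum over all length-3 walks i = v_0 → v_1 → … → v_3 = j of Σ_t A[v_t][v_{t+1}]. For example, for (i, j) = (0, 2) we minimise over 9 possible intermediate vertex sequences; the minimum is 1, attained along the walk 0 → 2 → 2 → 2.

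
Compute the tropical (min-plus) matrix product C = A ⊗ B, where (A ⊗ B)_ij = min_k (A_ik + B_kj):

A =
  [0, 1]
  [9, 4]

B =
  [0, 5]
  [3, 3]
A ⊗ B =
  [0, 4]
  [7, 7]

Apply the min-plus product entry-by-entry:
  C[0][0] = min over k of (A[0][0] + B[0][0] = 0 + 0 = 0, A[0][1] + B[1][0] = 1 + 3 = 4) = 0 (attained at k = 0)
  C[0][1] = min over k of (A[0][0] + B[0][1] = 0 + 5 = 5, A[0][1] + B[1][1] = 1 + 3 = 4) = 4 (attained at k = 1)
  C[1][0] = min over k of (A[1][0] + B[0][0] = 9 + 0 = 9, A[1][1] + B[1][0] = 4 + 3 = 7) = 7 (attained at k = 1)
  C[1][1] = min over k of (A[1][0] + B[0][1] = 9 + 5 = 14, A[1][1] + B[1][1] = 4 + 3 = 7) = 7 (attained at k = 1)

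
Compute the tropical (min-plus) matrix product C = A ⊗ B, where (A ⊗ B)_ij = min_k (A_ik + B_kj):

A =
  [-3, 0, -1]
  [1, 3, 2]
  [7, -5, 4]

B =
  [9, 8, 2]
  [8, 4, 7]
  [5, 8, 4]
A ⊗ B =
  [4, 4, -1]
  [7, 7, 3]
  [3, -1, 2]

Apply the min-plus product entry-by-entry:
  C[0][0] = min over k of (A[0][0] + B[0][0] = -3 + 9 = 6, A[0][1] + B[1][0] = 0 + 8 = 8, A[0][2] + B[2][0] = -1 + 5 = 4) = 4 (attained at k = 2)
  C[0][1] = min over k of (A[0][0] + B[0][1] = -3 + 8 = 5, A[0][1] + B[1][1] = 0 + 4 = 4, A[0][2] + B[2][1] = -1 + 8 = 7) = 4 (attained at k = 1)
  C[0][2] = min over k of (A[0][0] + B[0][2] = -3 + 2 = -1, A[0][1] + B[1][2] = 0 + 7 = 7, A[0][2] + B[2][2] = -1 + 4 = 3) = -1 (attained at k = 0)
  C[1][0] = min over k of (A[1][0] + B[0][0] = 1 + 9 = 10, A[1][1] + B[1][0] = 3 + 8 = 11, A[1][2] + B[2][0] = 2 + 5 = 7) = 7 (attained at k = 2)
  C[1][1] = min over k of (A[1][0] + B[0][1] = 1 + 8 = 9, A[1][1] + B[1][1] = 3 + 4 = 7, A[1][2] + B[2][1] = 2 + 8 = 10) = 7 (attained at k = 1)
  C[1][2] = min over k of (A[1][0] + B[0][2] = 1 + 2 = 3, A[1][1] + B[1][2] = 3 + 7 = 10, A[1][2] + B[2][2] = 2 + 4 = 6) = 3 (attained at k = 0)
  C[2][0] = min over k of (A[2][0] + B[0][0] = 7 + 9 = 16, A[2][1] + B[1][0] = -5 + 8 = 3, A[2][2] + B[2][0] = 4 + 5 = 9) = 3 (attained at k = 1)
  C[2][1] = min over k of (A[2][0] + B[0][1] = 7 + 8 = 15, A[2][1] + B[1][1] = -5 + 4 = -1, A[2][2] + B[2][1] = 4 + 8 = 12) = -1 (attained at k = 1)
  C[2][2] = min over k of (A[2][0] + B[0][2] = 7 + 2 = 9, A[2][1] + B[1][2] = -5 + 7 = 2, A[2][2] + B[2][2] = 4 + 4 = 8) = 2 (attained at k = 1)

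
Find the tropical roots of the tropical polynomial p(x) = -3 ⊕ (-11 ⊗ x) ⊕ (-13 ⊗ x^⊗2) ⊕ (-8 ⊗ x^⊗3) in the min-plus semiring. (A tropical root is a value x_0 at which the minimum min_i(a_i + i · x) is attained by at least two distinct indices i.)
Roots: {-5, 2, 8}

Each tropical root is a break point of the lower envelope of the lines y = a_i + i · x (there are 4 lines, with slopes 0, 1, ..., 3). Only the lines that attain the minimum somewhere contribute to roots; other lines are dominated. Here the surviving (envelope) indices are i = 3, i = 2, i = 1, i = 0.
Intersections between consecutive envelope lines give the roots: for adjacent envelope indices i < j the intersection is x = (a_i − a_j) / (j − i). Reading off the sorted break points: {-5, 2, 8}.
Verification: at each break x_0, at least two indices attain the minimum of min_i(a_i + i · x_0).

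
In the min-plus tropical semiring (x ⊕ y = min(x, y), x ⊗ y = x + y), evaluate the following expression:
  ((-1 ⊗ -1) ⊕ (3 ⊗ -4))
((-1 ⊗ -1) ⊕ (3 ⊗ -4)) = -2

Expand innermost to outermost. Recall ⊕ takes the minimum of its arguments and ⊗ takes their sum. Working out the expression ((-1 ⊗ -1) ⊕ (3 ⊗ -4)) gives -2.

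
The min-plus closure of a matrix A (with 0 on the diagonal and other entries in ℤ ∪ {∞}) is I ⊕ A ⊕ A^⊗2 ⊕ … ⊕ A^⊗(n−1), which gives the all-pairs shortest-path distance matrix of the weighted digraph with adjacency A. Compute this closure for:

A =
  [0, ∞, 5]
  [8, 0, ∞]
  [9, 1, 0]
Closure =
  [0, 6, 5]
  [8, 0, 13]
  [9, 1, 0]

This is the Floyd-Warshall all-pairs shortest-path computation. For each intermediate vertex k = 0, 1, …, 2, update dist[i][j] ← min(dist[i][j], dist[i][k] + dist[k][j]). The final matrix gives, for each (i, j), the minimum total weight of any directed path from i to j (possibly empty when i = j).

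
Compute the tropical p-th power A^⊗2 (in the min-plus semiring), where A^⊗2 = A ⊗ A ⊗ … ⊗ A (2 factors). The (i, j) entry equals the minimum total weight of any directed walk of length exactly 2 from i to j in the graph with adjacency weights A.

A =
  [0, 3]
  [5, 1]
A^⊗2 =
  [0, 3]
  [5, 2]

Each entry (A^⊗2)_ij equals the minimum over all length-2 walks i = v_0 → v_1 → … → v_2 = j of Σ_t A[v_t][v_{t+1}]. For example, for (i, j) = (0, 1) we minimise over 2 possible intermediate vertex sequences; the minimum is 3, attained along the walk 0 → 0 → 1.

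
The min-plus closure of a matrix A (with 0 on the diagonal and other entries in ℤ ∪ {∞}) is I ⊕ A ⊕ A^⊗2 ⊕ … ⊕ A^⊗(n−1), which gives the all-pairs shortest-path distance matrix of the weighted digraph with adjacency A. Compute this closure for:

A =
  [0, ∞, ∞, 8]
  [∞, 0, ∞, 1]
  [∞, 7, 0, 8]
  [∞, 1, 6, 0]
Closure =
  [0, 9, 14, 8]
  [∞, 0, 7, 1]
  [∞, 7, 0, 8]
  [∞, 1, 6, 0]

This is the Floyd-Warshall all-pairs shortest-path computation. For each intermediate vertex k = 0, 1, …, 3, update dist[i][j] ← min(dist[i][j], dist[i][k] + dist[k][j]). The final matrix gives, for each (i, j), the minimum total weight of any directed path from i to j (possibly empty when i = j).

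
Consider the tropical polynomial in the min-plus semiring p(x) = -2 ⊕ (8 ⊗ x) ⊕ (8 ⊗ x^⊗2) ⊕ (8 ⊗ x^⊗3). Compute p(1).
p(1) = -2

A tropical monomial a ⊗ x^⊗i evaluates to a + i · x. Evaluating each term at x = 1:
  Term 0 contributes -2 + 0 · 1 = -2
  Term 1 contributes 8 + 1 · 1 = 9
  Term 2 contributes 8 + 2 · 1 = 10
  Term 3 contributes 8 + 3 · 1 = 11
p(1) = ⊕ of these = min[-2, 9, 10, 11] = -2.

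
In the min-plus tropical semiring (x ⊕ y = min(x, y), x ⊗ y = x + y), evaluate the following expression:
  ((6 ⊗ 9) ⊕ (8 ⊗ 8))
((6 ⊗ 9) ⊕ (8 ⊗ 8)) = 15

Expand innermost to outermost. Recall ⊕ takes the minimum of its arguments and ⊗ takes their sum. Working out the expression ((6 ⊗ 9) ⊕ (8 ⊗ 8)) gives 15.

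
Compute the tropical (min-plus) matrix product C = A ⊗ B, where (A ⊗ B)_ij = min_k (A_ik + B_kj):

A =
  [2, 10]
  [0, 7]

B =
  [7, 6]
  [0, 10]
A ⊗ B =
  [9, 8]
  [7, 6]

Apply the min-plus product entry-by-entry:
  C[0][0] = min over k of (A[0][0] + B[0][0] = 2 + 7 = 9, A[0][1] + B[1][0] = 10 + 0 = 10) = 9 (attained at k = 0)
  C[0][1] = min over k of (A[0][0] + B[0][1] = 2 + 6 = 8, A[0][1] + B[1][1] = 10 + 10 = 20) = 8 (attained at k = 0)
  C[1][0] = min over k of (A[1][0] + B[0][0] = 0 + 7 = 7, A[1][1] + B[1][0] = 7 + 0 = 7) = 7 (attained at k = 0)
  C[1][1] = min over k of (A[1][0] + B[0][1] = 0 + 6 = 6, A[1][1] + B[1][1] = 7 + 10 = 17) = 6 (attained at k = 0)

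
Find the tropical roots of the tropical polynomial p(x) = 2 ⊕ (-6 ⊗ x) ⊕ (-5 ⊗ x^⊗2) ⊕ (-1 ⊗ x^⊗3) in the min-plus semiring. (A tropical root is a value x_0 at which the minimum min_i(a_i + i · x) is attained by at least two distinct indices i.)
Roots: {-4, -1, 8}

Each tropical root is a break point of the lower envelope of the lines y = a_i + i · x (there are 4 lines, with slopes 0, 1, ..., 3). Only the lines that attain the minimum somewhere contribute to roots; other lines are dominated. Here the surviving (envelope) indices are i = 3, i = 2, i = 1, i = 0.
Intersections between consecutive envelope lines give the roots: for adjacent envelope indices i < j the intersection is x = (a_i − a_j) / (j − i). Reading off the sorted break points: {-4, -1, 8}.
Verification: at each break x_0, at least two indices attain the minimum of min_i(a_i + i · x_0).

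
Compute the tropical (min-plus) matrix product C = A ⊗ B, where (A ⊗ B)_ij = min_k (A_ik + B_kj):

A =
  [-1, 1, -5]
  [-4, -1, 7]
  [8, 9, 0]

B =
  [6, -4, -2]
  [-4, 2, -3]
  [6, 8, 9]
A ⊗ B =
  [-3, -5, -3]
  [-5, -8, -6]
  [5, 4, 6]

Apply the min-plus product entry-by-entry:
  C[0][0] = min over k of (A[0][0] + B[0][0] = -1 + 6 = 5, A[0][1] + B[1][0] = 1 + -4 = -3, A[0][2] + B[2][0] = -5 + 6 = 1) = -3 (attained at k = 1)
  C[0][1] = min over k of (A[0][0] + B[0][1] = -1 + -4 = -5, A[0][1] + B[1][1] = 1 + 2 = 3, A[0][2] + B[2][1] = -5 + 8 = 3) = -5 (attained at k = 0)
  C[0][2] = min over k of (A[0][0] + B[0][2] = -1 + -2 = -3, A[0][1] + B[1][2] = 1 + -3 = -2, A[0][2] + B[2][2] = -5 + 9 = 4) = -3 (attained at k = 0)
  C[1][0] = min over k of (A[1][0] + B[0][0] = -4 + 6 = 2, A[1][1] + B[1][0] = -1 + -4 = -5, A[1][2] + B[2][0] = 7 + 6 = 13) = -5 (attained at k = 1)
  C[1][1] = min over k of (A[1][0] + B[0][1] = -4 + -4 = -8, A[1][1] + B[1][1] = -1 + 2 = 1, A[1][2] + B[2][1] = 7 + 8 = 15) = -8 (attained at k = 0)
  C[1][2] = min over k of (A[1][0] + B[0][2] = -4 + -2 = -6, A[1][1] + B[1][2] = -1 + -3 = -4, A[1][2] + B[2][2] = 7 + 9 = 16) = -6 (attained at k = 0)
  C[2][0] = min over k of (A[2][0] + B[0][0] = 8 + 6 = 14, A[2][1] + B[1][0] = 9 + -4 = 5, A[2][2] + B[2][0] = 0 + 6 = 6) = 5 (attained at k = 1)
  C[2][1] = min over k of (A[2][0] + B[0][1] = 8 + -4 = 4, A[2][1] + B[1][1] = 9 + 2 = 11, A[2][2] + B[2][1] = 0 + 8 = 8) = 4 (attained at k = 0)
  C[2][2] = min over k of (A[2][0] + B[0][2] = 8 + -2 = 6, A[2][1] + B[1][2] = 9 + -3 = 6, A[2][2] + B[2][2] = 0 + 9 = 9) = 6 (attained at k = 0)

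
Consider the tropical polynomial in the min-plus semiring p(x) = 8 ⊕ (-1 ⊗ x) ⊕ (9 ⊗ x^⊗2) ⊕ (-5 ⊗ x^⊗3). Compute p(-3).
p(-3) = -14

A tropical monomial a ⊗ x^⊗i evaluates to a + i · x. Evaluating each term at x = -3:
  Term 0 contributes 8 + 0 · -3 = 8
  Term 1 contributes -1 + 1 · -3 = -4
  Term 2 contributes 9 + 2 · -3 = 3
  Term 3 contributes -5 + 3 · -3 = -14
p(-3) = ⊕ of these = min[8, -4, 3, -14] = -14.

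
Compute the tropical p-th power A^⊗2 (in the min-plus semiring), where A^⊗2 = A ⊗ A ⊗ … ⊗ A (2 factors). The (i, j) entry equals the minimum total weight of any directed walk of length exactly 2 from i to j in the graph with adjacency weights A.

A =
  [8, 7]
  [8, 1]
A^⊗2 =
  [15, 8]
  [9, 2]

Each entry (A^⊗2)_ij equals the minimum over all length-2 walks i = v_0 → v_1 → … → v_2 = j of Σ_t A[v_t][v_{t+1}]. For example, for (i, j) = (0, 1) we minimise over 2 possible intermediate vertex sequences; the minimum is 8, attained along the walk 0 → 1 → 1.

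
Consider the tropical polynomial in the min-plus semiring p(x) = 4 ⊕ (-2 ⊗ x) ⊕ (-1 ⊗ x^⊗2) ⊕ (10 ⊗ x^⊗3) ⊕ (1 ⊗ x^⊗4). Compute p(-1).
p(-1) = -3

A tropical monomial a ⊗ x^⊗i evaluates to a + i · x. Evaluating each term at x = -1:
  Term 0 contributes 4 + 0 · -1 = 4
  Term 1 contributes -2 + 1 · -1 = -3
  Term 2 contributes -1 + 2 · -1 = -3
  Term 3 contributes 10 + 3 · -1 = 7
  Term 4 contributes 1 + 4 · -1 = -3
p(-1) = ⊕ of these = min[4, -3, -3, 7, -3] = -3.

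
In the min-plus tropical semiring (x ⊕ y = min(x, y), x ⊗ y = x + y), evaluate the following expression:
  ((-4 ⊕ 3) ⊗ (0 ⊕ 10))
((-4 ⊕ 3) ⊗ (0 ⊕ 10)) = -4

Expand innermost to outermost. Recall ⊕ takes the minimum of its arguments and ⊗ takes their sum. Working out the expression ((-4 ⊕ 3) ⊗ (0 ⊕ 10)) gives -4.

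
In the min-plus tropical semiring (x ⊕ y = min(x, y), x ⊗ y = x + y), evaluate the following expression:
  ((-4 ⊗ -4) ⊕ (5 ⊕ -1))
((-4 ⊗ -4) ⊕ (5 ⊕ -1)) = -8

Expand innermost to outermost. Recall ⊕ takes the minimum of its arguments and ⊗ takes their sum. Working out the expression ((-4 ⊗ -4) ⊕ (5 ⊕ -1)) gives -8.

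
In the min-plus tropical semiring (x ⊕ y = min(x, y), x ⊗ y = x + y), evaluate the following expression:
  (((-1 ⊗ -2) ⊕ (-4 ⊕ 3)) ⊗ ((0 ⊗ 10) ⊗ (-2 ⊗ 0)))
(((-1 ⊗ -2) ⊕ (-4 ⊕ 3)) ⊗ ((0 ⊗ 10) ⊗ (-2 ⊗ 0))) = 4

Expand innermost to outermost. Recall ⊕ takes the minimum of its arguments and ⊗ takes their sum. Working out the expression (((-1 ⊗ -2) ⊕ (-4 ⊕ 3)) ⊗ ((0 ⊗ 10) ⊗ (-2 ⊗ 0))) gives 4.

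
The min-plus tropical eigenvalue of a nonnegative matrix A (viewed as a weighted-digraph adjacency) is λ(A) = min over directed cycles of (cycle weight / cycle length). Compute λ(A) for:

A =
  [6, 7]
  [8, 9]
λ(A) = 6

Enumerate directed cycles and compute their means (weight / length). Sample:
  cycle 0 → 0: weight = 6, length = 1, mean = 6/1 ≈ 6.000
  cycle 1 → 1: weight = 9, length = 1, mean = 9/1 ≈ 9.000
  cycle 0 → 1 → 0: weight = 15, length = 2, mean = 15/2 ≈ 7.500
  cycle 1 → 0 → 1: weight = 15, length = 2, mean = 15/2 ≈ 7.500
Minimum mean = 6.000, attained e.g. along the cycle 0 → 0 with weight 6 and length 1. So λ(A) = 6/1 = 6.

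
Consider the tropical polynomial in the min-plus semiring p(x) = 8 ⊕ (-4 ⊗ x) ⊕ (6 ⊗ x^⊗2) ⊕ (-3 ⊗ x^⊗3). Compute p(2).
p(2) = -2

A tropical monomial a ⊗ x^⊗i evaluates to a + i · x. Evaluating each term at x = 2:
  Term 0 contributes 8 + 0 · 2 = 8
  Term 1 contributes -4 + 1 · 2 = -2
  Term 2 contributes 6 + 2 · 2 = 10
  Term 3 contributes -3 + 3 · 2 = 3
p(2) = ⊕ of these = min[8, -2, 10, 3] = -2.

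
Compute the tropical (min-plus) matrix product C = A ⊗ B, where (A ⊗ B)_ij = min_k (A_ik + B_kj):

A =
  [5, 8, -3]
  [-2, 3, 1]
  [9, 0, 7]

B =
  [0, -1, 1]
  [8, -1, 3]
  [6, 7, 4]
A ⊗ B =
  [3, 4, 1]
  [-2, -3, -1]
  [8, -1, 3]

Apply the min-plus product entry-by-entry:
  C[0][0] = min over k of (A[0][0] + B[0][0] = 5 + 0 = 5, A[0][1] + B[1][0] = 8 + 8 = 16, A[0][2] + B[2][0] = -3 + 6 = 3) = 3 (attained at k = 2)
  C[0][1] = min over k of (A[0][0] + B[0][1] = 5 + -1 = 4, A[0][1] + B[1][1] = 8 + -1 = 7, A[0][2] + B[2][1] = -3 + 7 = 4) = 4 (attained at k = 0)
  C[0][2] = min over k of (A[0][0] + B[0][2] = 5 + 1 = 6, A[0][1] + B[1][2] = 8 + 3 = 11, A[0][2] + B[2][2] = -3 + 4 = 1) = 1 (attained at k = 2)
  C[1][0] = min over k of (A[1][0] + B[0][0] = -2 + 0 = -2, A[1][1] + B[1][0] = 3 + 8 = 11, A[1][2] + B[2][0] = 1 + 6 = 7) = -2 (attained at k = 0)
  C[1][1] = min over k of (A[1][0] + B[0][1] = -2 + -1 = -3, A[1][1] + B[1][1] = 3 + -1 = 2, A[1][2] + B[2][1] = 1 + 7 = 8) = -3 (attained at k = 0)
  C[1][2] = min over k of (A[1][0] + B[0][2] = -2 + 1 = -1, A[1][1] + B[1][2] = 3 + 3 = 6, A[1][2] + B[2][2] = 1 + 4 = 5) = -1 (attained at k = 0)
  C[2][0] = min over k of (A[2][0] + B[0][0] = 9 + 0 = 9, A[2][1] + B[1][0] = 0 + 8 = 8, A[2][2] + B[2][0] = 7 + 6 = 13) = 8 (attained at k = 1)
  C[2][1] = min over k of (A[2][0] + B[0][1] = 9 + -1 = 8, A[2][1] + B[1][1] = 0 + -1 = -1, A[2][2] + B[2][1] = 7 + 7 = 14) = -1 (attained at k = 1)
  C[2][2] = min over k of (A[2][0] + B[0][2] = 9 + 1 = 10, A[2][1] + B[1][2] = 0 + 3 = 3, A[2][2] + B[2][2] = 7 + 4 = 11) = 3 (attained at k = 1)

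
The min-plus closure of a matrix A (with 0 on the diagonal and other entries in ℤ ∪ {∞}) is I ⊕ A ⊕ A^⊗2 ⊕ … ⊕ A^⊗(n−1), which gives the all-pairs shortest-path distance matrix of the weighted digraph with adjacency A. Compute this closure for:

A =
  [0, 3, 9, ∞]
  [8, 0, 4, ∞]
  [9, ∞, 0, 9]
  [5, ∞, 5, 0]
Closure =
  [0, 3, 7, 16]
  [8, 0, 4, 13]
  [9, 12, 0, 9]
  [5, 8, 5, 0]

This is the Floyd-Warshall all-pairs shortest-path computation. For each intermediate vertex k = 0, 1, …, 3, update dist[i][j] ← min(dist[i][j], dist[i][k] + dist[k][j]). The final matrix gives, for each (i, j), the minimum total weight of any directed path from i to j (possibly empty when i = j).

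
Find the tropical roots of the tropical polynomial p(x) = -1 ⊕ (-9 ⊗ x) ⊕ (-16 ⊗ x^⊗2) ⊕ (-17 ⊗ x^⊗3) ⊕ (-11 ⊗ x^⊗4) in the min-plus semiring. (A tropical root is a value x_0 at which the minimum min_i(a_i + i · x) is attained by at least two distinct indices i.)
Roots: {-6, 1, 7, 8}

Each tropical root is a break point of the lower envelope of the lines y = a_i + i · x (there are 5 lines, with slopes 0, 1, ..., 4). Only the lines that attain the minimum somewhere contribute to roots; other lines are dominated. Here the surviving (envelope) indices are i = 4, i = 3, i = 2, i = 1, i = 0.
Intersections between consecutive envelope lines give the roots: for adjacent envelope indices i < j the intersection is x = (a_i − a_j) / (j − i). Reading off the sorted break points: {-6, 1, 7, 8}.
Verification: at each break x_0, at least two indices attain the minimum of min_i(a_i + i · x_0).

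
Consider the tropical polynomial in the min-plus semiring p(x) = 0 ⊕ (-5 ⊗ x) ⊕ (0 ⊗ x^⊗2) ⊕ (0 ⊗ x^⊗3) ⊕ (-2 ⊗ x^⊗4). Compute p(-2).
p(-2) = -10

A tropical monomial a ⊗ x^⊗i evaluates to a + i · x. Evaluating each term at x = -2:
  Term 0 contributes 0 + 0 · -2 = 0
  Term 1 contributes -5 + 1 · -2 = -7
  Term 2 contributes 0 + 2 · -2 = -4
  Term 3 contributes 0 + 3 · -2 = -6
  Term 4 contributes -2 + 4 · -2 = -10
p(-2) = ⊕ of these = min[0, -7, -4, -6, -10] = -10.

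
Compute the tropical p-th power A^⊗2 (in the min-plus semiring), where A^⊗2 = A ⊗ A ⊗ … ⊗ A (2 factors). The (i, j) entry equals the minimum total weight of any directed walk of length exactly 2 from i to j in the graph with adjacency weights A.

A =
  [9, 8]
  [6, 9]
A^⊗2 =
  [14, 17]
  [15, 14]

Each entry (A^⊗2)_ij equals the minimum over all length-2 walks i = v_0 → v_1 → … → v_2 = j of Σ_t A[v_t][v_{t+1}]. For example, for (i, j) = (0, 1) we minimise over 2 possible intermediate vertex sequences; the minimum is 17, attained along the walk 0 → 0 → 1.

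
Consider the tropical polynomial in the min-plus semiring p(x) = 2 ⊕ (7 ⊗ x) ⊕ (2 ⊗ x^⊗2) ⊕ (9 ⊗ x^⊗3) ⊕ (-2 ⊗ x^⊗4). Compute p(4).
p(4) = 2

A tropical monomial a ⊗ x^⊗i evaluates to a + i · x. Evaluating each term at x = 4:
  Term 0 contributes 2 + 0 · 4 = 2
  Term 1 contributes 7 + 1 · 4 = 11
  Term 2 contributes 2 + 2 · 4 = 10
  Term 3 contributes 9 + 3 · 4 = 21
  Term 4 contributes -2 + 4 · 4 = 14
p(4) = ⊕ of these = min[2, 11, 10, 21, 14] = 2.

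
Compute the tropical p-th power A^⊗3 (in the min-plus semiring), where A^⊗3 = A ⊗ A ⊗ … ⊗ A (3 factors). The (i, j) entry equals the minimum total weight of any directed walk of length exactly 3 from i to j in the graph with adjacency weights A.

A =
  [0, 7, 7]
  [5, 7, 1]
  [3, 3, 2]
A^⊗3 =
  [0, 7, 7]
  [4, 6, 5]
  [3, 7, 6]

Each entry (A^⊗3)_ij equals the minimum over all length-3 walks i = v_0 → v_1 → … → v_3 = j of Σ_t A[v_t][v_{t+1}]. For example, for (i, j) = (0, 2) we minimise over 9 possible intermediate vertex sequences; the minimum is 7, attained along the walk 0 → 0 → 0 → 2.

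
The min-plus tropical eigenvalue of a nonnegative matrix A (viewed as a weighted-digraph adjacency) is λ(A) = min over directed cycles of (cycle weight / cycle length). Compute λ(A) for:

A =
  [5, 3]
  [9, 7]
λ(A) = 5

Enumerate directed cycles and compute their means (weight / length). Sample:
  cycle 0 → 0: weight = 5, length = 1, mean = 5/1 ≈ 5.000
  cycle 1 → 1: weight = 7, length = 1, mean = 7/1 ≈ 7.000
  cycle 0 → 1 → 0: weight = 12, length = 2, mean = 12/2 ≈ 6.000
  cycle 1 → 0 → 1: weight = 12, length = 2, mean = 12/2 ≈ 6.000
Minimum mean = 5.000, attained e.g. along the cycle 0 → 0 with weight 5 and length 1. So λ(A) = 5/1 = 5.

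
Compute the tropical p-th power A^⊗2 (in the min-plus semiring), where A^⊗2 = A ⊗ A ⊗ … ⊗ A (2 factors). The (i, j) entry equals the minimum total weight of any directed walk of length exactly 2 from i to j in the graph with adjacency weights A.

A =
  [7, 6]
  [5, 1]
A^⊗2 =
  [11, 7]
  [6, 2]

Each entry (A^⊗2)_ij equals the minimum over all length-2 walks i = v_0 → v_1 → … → v_2 = j of Σ_t A[v_t][v_{t+1}]. For example, for (i, j) = (0, 1) we minimise over 2 possible intermediate vertex sequences; the minimum is 7, attained along the walk 0 → 1 → 1.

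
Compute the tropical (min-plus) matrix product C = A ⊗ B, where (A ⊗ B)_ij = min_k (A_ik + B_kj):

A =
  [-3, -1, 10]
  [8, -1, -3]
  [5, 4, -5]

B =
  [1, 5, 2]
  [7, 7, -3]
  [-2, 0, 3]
A ⊗ B =
  [-2, 2, -4]
  [-5, -3, -4]
  [-7, -5, -2]

Apply the min-plus product entry-by-entry:
  C[0][0] = min over k of (A[0][0] + B[0][0] = -3 + 1 = -2, A[0][1] + B[1][0] = -1 + 7 = 6, A[0][2] + B[2][0] = 10 + -2 = 8) = -2 (attained at k = 0)
  C[0][1] = min over k of (A[0][0] + B[0][1] = -3 + 5 = 2, A[0][1] + B[1][1] = -1 + 7 = 6, A[0][2] + B[2][1] = 10 + 0 = 10) = 2 (attained at k = 0)
  C[0][2] = min over k of (A[0][0] + B[0][2] = -3 + 2 = -1, A[0][1] + B[1][2] = -1 + -3 = -4, A[0][2] + B[2][2] = 10 + 3 = 13) = -4 (attained at k = 1)
  C[1][0] = min over k of (A[1][0] + B[0][0] = 8 + 1 = 9, A[1][1] + B[1][0] = -1 + 7 = 6, A[1][2] + B[2][0] = -3 + -2 = -5) = -5 (attained at k = 2)
  C[1][1] = min over k of (A[1][0] + B[0][1] = 8 + 5 = 13, A[1][1] + B[1][1] = -1 + 7 = 6, A[1][2] + B[2][1] = -3 + 0 = -3) = -3 (attained at k = 2)
  C[1][2] = min over k of (A[1][0] + B[0][2] = 8 + 2 = 10, A[1][1] + B[1][2] = -1 + -3 = -4, A[1][2] + B[2][2] = -3 + 3 = 0) = -4 (attained at k = 1)
  C[2][0] = min over k of (A[2][0] + B[0][0] = 5 + 1 = 6, A[2][1] + B[1][0] = 4 + 7 = 11, A[2][2] + B[2][0] = -5 + -2 = -7) = -7 (attained at k = 2)
  C[2][1] = min over k of (A[2][0] + B[0][1] = 5 + 5 = 10, A[2][1] + B[1][1] = 4 + 7 = 11, A[2][2] + B[2][1] = -5 + 0 = -5) = -5 (attained at k = 2)
  C[2][2] = min over k of (A[2][0] + B[0][2] = 5 + 2 = 7, A[2][1] + B[1][2] = 4 + -3 = 1, A[2][2] + B[2][2] = -5 + 3 = -2) = -2 (attained at k = 2)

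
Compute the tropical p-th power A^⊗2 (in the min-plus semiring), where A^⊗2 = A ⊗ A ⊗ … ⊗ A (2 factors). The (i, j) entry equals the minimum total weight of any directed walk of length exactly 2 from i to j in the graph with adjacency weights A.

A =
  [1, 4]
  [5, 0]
A^⊗2 =
  [2, 4]
  [5, 0]

Each entry (A^⊗2)_ij equals the minimum over all length-2 walks i = v_0 → v_1 → … → v_2 = j of Σ_t A[v_t][v_{t+1}]. For example, for (i, j) = (0, 1) we minimise over 2 possible intermediate vertex sequences; the minimum is 4, attained along the walk 0 → 1 → 1.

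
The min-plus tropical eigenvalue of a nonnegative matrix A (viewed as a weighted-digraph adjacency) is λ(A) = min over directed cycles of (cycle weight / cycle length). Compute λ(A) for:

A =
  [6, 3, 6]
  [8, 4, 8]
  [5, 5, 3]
λ(A) = 3

Enumerate directed cycles and compute their means (weight / length). Sample:
  cycle 0 → 0: weight = 6, length = 1, mean = 6/1 ≈ 6.000
  cycle 1 → 1: weight = 4, length = 1, mean = 4/1 ≈ 4.000
  cycle 2 → 2: weight = 3, length = 1, mean = 3/1 ≈ 3.000
  cycle 0 → 1 → 0: weight = 11, length = 2, mean = 11/2 ≈ 5.500
  cycle 0 → 2 → 0: weight = 11, length = 2, mean = 11/2 ≈ 5.500
  cycle 1 → 0 → 1: weight = 11, length = 2, mean = 11/2 ≈ 5.500
Minimum mean = 3.000, attained e.g. along the cycle 2 → 2 with weight 3 and length 1. So λ(A) = 3/1 = 3.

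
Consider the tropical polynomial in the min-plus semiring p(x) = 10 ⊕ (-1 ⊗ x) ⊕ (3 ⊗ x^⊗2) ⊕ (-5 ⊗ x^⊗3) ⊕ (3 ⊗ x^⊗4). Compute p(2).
p(2) = 1

A tropical monomial a ⊗ x^⊗i evaluates to a + i · x. Evaluating each term at x = 2:
  Term 0 contributes 10 + 0 · 2 = 10
  Term 1 contributes -1 + 1 · 2 = 1
  Term 2 contributes 3 + 2 · 2 = 7
  Term 3 contributes -5 + 3 · 2 = 1
  Term 4 contributes 3 + 4 · 2 = 11
p(2) = ⊕ of these = min[10, 1, 7, 1, 11] = 1.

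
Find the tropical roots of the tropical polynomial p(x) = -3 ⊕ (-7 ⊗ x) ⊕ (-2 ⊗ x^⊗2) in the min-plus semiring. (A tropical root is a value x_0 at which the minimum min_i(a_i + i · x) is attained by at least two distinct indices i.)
Roots: {-5, 4}

Each tropical root is a break point of the lower envelope of the lines y = a_i + i · x (there are 3 lines, with slopes 0, 1, ..., 2). Only the lines that attain the minimum somewhere contribute to roots; other lines are dominated. Here the surviving (envelope) indices are i = 2, i = 1, i = 0.
Intersections between consecutive envelope lines give the roots: for adjacent envelope indices i < j the intersection is x = (a_i − a_j) / (j − i). Reading off the sorted break points: {-5, 4}.
Verification: at each break x_0, at least two indices attain the minimum of min_i(a_i + i · x_0).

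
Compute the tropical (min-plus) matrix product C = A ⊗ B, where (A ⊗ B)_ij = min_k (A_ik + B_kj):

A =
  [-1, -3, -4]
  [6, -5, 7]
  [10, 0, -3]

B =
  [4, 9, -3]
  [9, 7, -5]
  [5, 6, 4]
A ⊗ B =
  [1, 2, -8]
  [4, 2, -10]
  [2, 3, -5]

Apply the min-plus product entry-by-entry:
  C[0][0] = min over k of (A[0][0] + B[0][0] = -1 + 4 = 3, A[0][1] + B[1][0] = -3 + 9 = 6, A[0][2] + B[2][0] = -4 + 5 = 1) = 1 (attained at k = 2)
  C[0][1] = min over k of (A[0][0] + B[0][1] = -1 + 9 = 8, A[0][1] + B[1][1] = -3 + 7 = 4, A[0][2] + B[2][1] = -4 + 6 = 2) = 2 (attained at k = 2)
  C[0][2] = min over k of (A[0][0] + B[0][2] = -1 + -3 = -4, A[0][1] + B[1][2] = -3 + -5 = -8, A[0][2] + B[2][2] = -4 + 4 = 0) = -8 (attained at k = 1)
  C[1][0] = min over k of (A[1][0] + B[0][0] = 6 + 4 = 10, A[1][1] + B[1][0] = -5 + 9 = 4, A[1][2] + B[2][0] = 7 + 5 = 12) = 4 (attained at k = 1)
  C[1][1] = min over k of (A[1][0] + B[0][1] = 6 + 9 = 15, A[1][1] + B[1][1] = -5 + 7 = 2, A[1][2] + B[2][1] = 7 + 6 = 13) = 2 (attained at k = 1)
  C[1][2] = min over k of (A[1][0] + B[0][2] = 6 + -3 = 3, A[1][1] + B[1][2] = -5 + -5 = -10, A[1][2] + B[2][2] = 7 + 4 = 11) = -10 (attained at k = 1)
  C[2][0] = min over k of (A[2][0] + B[0][0] = 10 + 4 = 14, A[2][1] + B[1][0] = 0 + 9 = 9, A[2][2] + B[2][0] = -3 + 5 = 2) = 2 (attained at k = 2)
  C[2][1] = min over k of (A[2][0] + B[0][1] = 10 + 9 = 19, A[2][1] + B[1][1] = 0 + 7 = 7, A[2][2] + B[2][1] = -3 + 6 = 3) = 3 (attained at k = 2)
  C[2][2] = min over k of (A[2][0] + B[0][2] = 10 + -3 = 7, A[2][1] + B[1][2] = 0 + -5 = -5, A[2][2] + B[2][2] = -3 + 4 = 1) = -5 (attained at k = 1)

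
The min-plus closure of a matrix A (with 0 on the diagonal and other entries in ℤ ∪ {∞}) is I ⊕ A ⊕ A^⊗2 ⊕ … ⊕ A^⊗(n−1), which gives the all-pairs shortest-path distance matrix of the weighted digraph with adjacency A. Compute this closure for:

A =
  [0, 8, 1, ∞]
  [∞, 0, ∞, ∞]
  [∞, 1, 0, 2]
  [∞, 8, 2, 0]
Closure =
  [0, 2, 1, 3]
  [∞, 0, ∞, ∞]
  [∞, 1, 0, 2]
  [∞, 3, 2, 0]

This is the Floyd-Warshall all-pairs shortest-path computation. For each intermediate vertex k = 0, 1, …, 3, update dist[i][j] ← min(dist[i][j], dist[i][k] + dist[k][j]). The final matrix gives, for each (i, j), the minimum total weight of any directed path from i to j (possibly empty when i = j).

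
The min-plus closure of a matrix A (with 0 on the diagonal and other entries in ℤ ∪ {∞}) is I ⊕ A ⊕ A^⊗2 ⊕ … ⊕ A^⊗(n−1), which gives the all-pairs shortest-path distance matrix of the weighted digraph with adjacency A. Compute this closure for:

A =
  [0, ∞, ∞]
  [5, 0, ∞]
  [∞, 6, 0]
Closure =
  [0, ∞, ∞]
  [5, 0, ∞]
  [11, 6, 0]

This is the Floyd-Warshall all-pairs shortest-path computation. For each intermediate vertex k = 0, 1, …, 2, update dist[i][j] ← min(dist[i][j], dist[i][k] + dist[k][j]). The final matrix gives, for each (i, j), the minimum total weight of any directed path from i to j (possibly empty when i = j).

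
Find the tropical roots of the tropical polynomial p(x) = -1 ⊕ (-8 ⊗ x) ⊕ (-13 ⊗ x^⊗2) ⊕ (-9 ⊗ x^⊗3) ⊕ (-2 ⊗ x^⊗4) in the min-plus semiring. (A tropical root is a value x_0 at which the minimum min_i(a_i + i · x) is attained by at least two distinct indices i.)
Roots: {-7, -4, 5, 7}

Each tropical root is a break point of the lower envelope of the lines y = a_i + i · x (there are 5 lines, with slopes 0, 1, ..., 4). Only the lines that attain the minimum somewhere contribute to roots; other lines are dominated. Here the surviving (envelope) indices are i = 4, i = 3, i = 2, i = 1, i = 0.
Intersections between consecutive envelope lines give the roots: for adjacent envelope indices i < j the intersection is x = (a_i − a_j) / (j − i). Reading off the sorted break points: {-7, -4, 5, 7}.
Verification: at each break x_0, at least two indices attain the minimum of min_i(a_i + i · x_0).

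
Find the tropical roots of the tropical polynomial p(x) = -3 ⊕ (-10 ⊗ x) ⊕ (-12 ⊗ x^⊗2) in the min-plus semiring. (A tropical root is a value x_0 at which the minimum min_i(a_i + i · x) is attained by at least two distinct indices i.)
Roots: {2, 7}

Each tropical root is a break point of the lower envelope of the lines y = a_i + i · x (there are 3 lines, with slopes 0, 1, ..., 2). Only the lines that attain the minimum somewhere contribute to roots; other lines are dominated. Here the surviving (envelope) indices are i = 2, i = 1, i = 0.
Intersections between consecutive envelope lines give the roots: for adjacent envelope indices i < j the intersection is x = (a_i − a_j) / (j − i). Reading off the sorted break points: {2, 7}.
Verification: at each break x_0, at least two indices attain the minimum of min_i(a_i + i · x_0).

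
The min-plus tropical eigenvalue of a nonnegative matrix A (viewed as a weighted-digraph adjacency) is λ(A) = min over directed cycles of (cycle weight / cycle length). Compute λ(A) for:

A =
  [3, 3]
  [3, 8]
λ(A) = 3

Enumerate directed cycles and compute their means (weight / length). Sample:
  cycle 0 → 0: weight = 3, length = 1, mean = 3/1 ≈ 3.000
  cycle 1 → 1: weight = 8, length = 1, mean = 8/1 ≈ 8.000
  cycle 0 → 1 → 0: weight = 6, length = 2, mean = 6/2 ≈ 3.000
  cycle 1 → 0 → 1: weight = 6, length = 2, mean = 6/2 ≈ 3.000
Minimum mean = 3.000, attained e.g. along the cycle 0 → 0 with weight 3 and length 1. So λ(A) = 3/1 = 3.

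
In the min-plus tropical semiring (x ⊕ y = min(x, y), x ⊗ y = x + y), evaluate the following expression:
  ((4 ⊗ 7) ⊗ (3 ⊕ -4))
((4 ⊗ 7) ⊗ (3 ⊕ -4)) = 7

Expand innermost to outermost. Recall ⊕ takes the minimum of its arguments and ⊗ takes their sum. Working out the expression ((4 ⊗ 7) ⊗ (3 ⊕ -4)) gives 7.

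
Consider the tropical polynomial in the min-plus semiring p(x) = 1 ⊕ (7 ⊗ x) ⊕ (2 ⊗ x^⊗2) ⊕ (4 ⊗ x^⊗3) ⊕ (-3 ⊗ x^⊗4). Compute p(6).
p(6) = 1

A tropical monomial a ⊗ x^⊗i evaluates to a + i · x. Evaluating each term at x = 6:
  Term 0 contributes 1 + 0 · 6 = 1
  Term 1 contributes 7 + 1 · 6 = 13
  Term 2 contributes 2 + 2 · 6 = 14
  Term 3 contributes 4 + 3 · 6 = 22
  Term 4 contributes -3 + 4 · 6 = 21
p(6) = ⊕ of these = min[1, 13, 14, 22, 21] = 1.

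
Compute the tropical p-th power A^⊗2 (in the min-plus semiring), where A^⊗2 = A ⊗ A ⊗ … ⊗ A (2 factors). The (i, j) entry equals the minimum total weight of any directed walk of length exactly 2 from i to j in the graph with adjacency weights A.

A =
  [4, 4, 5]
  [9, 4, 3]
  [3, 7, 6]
A^⊗2 =
  [8, 8, 7]
  [6, 8, 7]
  [7, 7, 8]

Each entry (A^⊗2)_ij equals the minimum over all length-2 walks i = v_0 → v_1 → … → v_2 = j of Σ_t A[v_t][v_{t+1}]. For example, for (i, j) = (0, 2) we minimise over 3 possible intermediate vertex sequences; the minimum is 7, attained along the walk 0 → 1 → 2.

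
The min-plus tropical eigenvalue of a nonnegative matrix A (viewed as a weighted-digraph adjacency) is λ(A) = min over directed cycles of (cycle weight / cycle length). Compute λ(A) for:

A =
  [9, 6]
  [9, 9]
λ(A) = 15/2

Enumerate directed cycles and compute their means (weight / length). Sample:
  cycle 0 → 0: weight = 9, length = 1, mean = 9/1 ≈ 9.000
  cycle 1 → 1: weight = 9, length = 1, mean = 9/1 ≈ 9.000
  cycle 0 → 1 → 0: weight = 15, length = 2, mean = 15/2 ≈ 7.500
  cycle 1 → 0 → 1: weight = 15, length = 2, mean = 15/2 ≈ 7.500
Minimum mean = 7.500, attained e.g. along the cycle 0 → 1 → 0 with weight 15 and length 2. So λ(A) = 15/2 = 15/2.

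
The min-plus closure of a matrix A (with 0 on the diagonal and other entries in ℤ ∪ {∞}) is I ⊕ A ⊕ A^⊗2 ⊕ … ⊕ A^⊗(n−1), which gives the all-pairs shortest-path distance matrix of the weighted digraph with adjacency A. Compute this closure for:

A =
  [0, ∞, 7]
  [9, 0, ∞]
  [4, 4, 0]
Closure =
  [0, 11, 7]
  [9, 0, 16]
  [4, 4, 0]

This is the Floyd-Warshall all-pairs shortest-path computation. For each intermediate vertex k = 0, 1, …, 2, update dist[i][j] ← min(dist[i][j], dist[i][k] + dist[k][j]). The final matrix gives, for each (i, j), the minimum total weight of any directed path from i to j (possibly empty when i = j).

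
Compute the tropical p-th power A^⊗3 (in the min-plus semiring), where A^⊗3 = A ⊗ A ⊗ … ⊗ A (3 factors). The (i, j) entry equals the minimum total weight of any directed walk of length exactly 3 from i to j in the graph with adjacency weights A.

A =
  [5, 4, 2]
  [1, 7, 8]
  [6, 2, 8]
A^⊗3 =
  [5, 9, 7]
  [6, 5, 8]
  [8, 7, 5]

Each entry (A^⊗3)_ij equals the minimum over all length-3 walks i = v_0 → v_1 → … → v_3 = j of Σ_t A[v_t][v_{t+1}]. For example, for (i, j) = (0, 2) we minimise over 9 possible intermediate vertex sequences; the minimum is 7, attained along the walk 0 → 1 → 0 → 2.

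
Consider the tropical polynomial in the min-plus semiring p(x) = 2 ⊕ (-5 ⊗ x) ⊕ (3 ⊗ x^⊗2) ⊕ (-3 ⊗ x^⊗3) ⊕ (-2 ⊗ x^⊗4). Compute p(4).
p(4) = -1

A tropical monomial a ⊗ x^⊗i evaluates to a + i · x. Evaluating each term at x = 4:
  Term 0 contributes 2 + 0 · 4 = 2
  Term 1 contributes -5 + 1 · 4 = -1
  Term 2 contributes 3 + 2 · 4 = 11
  Term 3 contributes -3 + 3 · 4 = 9
  Term 4 contributes -2 + 4 · 4 = 14
p(4) = ⊕ of these = min[2, -1, 11, 9, 14] = -1.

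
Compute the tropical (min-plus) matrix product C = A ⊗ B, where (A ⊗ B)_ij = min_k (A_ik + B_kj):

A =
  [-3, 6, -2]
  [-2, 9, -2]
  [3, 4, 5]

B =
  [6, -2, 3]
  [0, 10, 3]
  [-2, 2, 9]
A ⊗ B =
  [-4, -5, 0]
  [-4, -4, 1]
  [3, 1, 6]

Apply the min-plus product entry-by-entry:
  C[0][0] = min over k of (A[0][0] + B[0][0] = -3 + 6 = 3, A[0][1] + B[1][0] = 6 + 0 = 6, A[0][2] + B[2][0] = -2 + -2 = -4) = -4 (attained at k = 2)
  C[0][1] = min over k of (A[0][0] + B[0][1] = -3 + -2 = -5, A[0][1] + B[1][1] = 6 + 10 = 16, A[0][2] + B[2][1] = -2 + 2 = 0) = -5 (attained at k = 0)
  C[0][2] = min over k of (A[0][0] + B[0][2] = -3 + 3 = 0, A[0][1] + B[1][2] = 6 + 3 = 9, A[0][2] + B[2][2] = -2 + 9 = 7) = 0 (attained at k = 0)
  C[1][0] = min over k of (A[1][0] + B[0][0] = -2 + 6 = 4, A[1][1] + B[1][0] = 9 + 0 = 9, A[1][2] + B[2][0] = -2 + -2 = -4) = -4 (attained at k = 2)
  C[1][1] = min over k of (A[1][0] + B[0][1] = -2 + -2 = -4, A[1][1] + B[1][1] = 9 + 10 = 19, A[1][2] + B[2][1] = -2 + 2 = 0) = -4 (attained at k = 0)
  C[1][2] = min over k of (A[1][0] + B[0][2] = -2 + 3 = 1, A[1][1] + B[1][2] = 9 + 3 = 12, A[1][2] + B[2][2] = -2 + 9 = 7) = 1 (attained at k = 0)
  C[2][0] = min over k of (A[2][0] + B[0][0] = 3 + 6 = 9, A[2][1] + B[1][0] = 4 + 0 = 4, A[2][2] + B[2][0] = 5 + -2 = 3) = 3 (attained at k = 2)
  C[2][1] = min over k of (A[2][0] + B[0][1] = 3 + -2 = 1, A[2][1] + B[1][1] = 4 + 10 = 14, A[2][2] + B[2][1] = 5 + 2 = 7) = 1 (attained at k = 0)
  C[2][2] = min over k of (A[2][0] + B[0][2] = 3 + 3 = 6, A[2][1] + B[1][2] = 4 + 3 = 7, A[2][2] + B[2][2] = 5 + 9 = 14) = 6 (attained at k = 0)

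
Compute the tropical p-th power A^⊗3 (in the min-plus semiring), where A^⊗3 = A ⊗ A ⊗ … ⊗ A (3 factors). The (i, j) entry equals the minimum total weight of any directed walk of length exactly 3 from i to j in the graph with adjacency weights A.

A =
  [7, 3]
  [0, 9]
A^⊗3 =
  [10, 6]
  [3, 10]

Each entry (A^⊗3)_ij equals the minimum over all length-3 walks i = v_0 → v_1 → … → v_3 = j of Σ_t A[v_t][v_{t+1}]. For example, for (i, j) = (0, 1) we minimise over 4 possible intermediate vertex sequences; the minimum is 6, attained along the walk 0 → 1 → 0 → 1.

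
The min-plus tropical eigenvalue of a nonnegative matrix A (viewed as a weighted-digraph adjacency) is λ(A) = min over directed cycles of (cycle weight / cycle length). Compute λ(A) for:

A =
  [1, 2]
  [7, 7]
λ(A) = 1

Enumerate directed cycles and compute their means (weight / length). Sample:
  cycle 0 → 0: weight = 1, length = 1, mean = 1/1 ≈ 1.000
  cycle 1 → 1: weight = 7, length = 1, mean = 7/1 ≈ 7.000
  cycle 0 → 1 → 0: weight = 9, length = 2, mean = 9/2 ≈ 4.500
  cycle 1 → 0 → 1: weight = 9, length = 2, mean = 9/2 ≈ 4.500
Minimum mean = 1.000, attained e.g. along the cycle 0 → 0 with weight 1 and length 1. So λ(A) = 1/1 = 1.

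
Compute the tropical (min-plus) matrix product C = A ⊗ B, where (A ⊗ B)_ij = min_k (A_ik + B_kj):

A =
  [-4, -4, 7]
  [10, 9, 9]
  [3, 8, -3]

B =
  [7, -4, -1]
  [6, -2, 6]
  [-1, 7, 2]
A ⊗ B =
  [2, -8, -5]
  [8, 6, 9]
  [-4, -1, -1]

Apply the min-plus product entry-by-entry:
  C[0][0] = min over k of (A[0][0] + B[0][0] = -4 + 7 = 3, A[0][1] + B[1][0] = -4 + 6 = 2, A[0][2] + B[2][0] = 7 + -1 = 6) = 2 (attained at k = 1)
  C[0][1] = min over k of (A[0][0] + B[0][1] = -4 + -4 = -8, A[0][1] + B[1][1] = -4 + -2 = -6, A[0][2] + B[2][1] = 7 + 7 = 14) = -8 (attained at k = 0)
  C[0][2] = min over k of (A[0][0] + B[0][2] = -4 + -1 = -5, A[0][1] + B[1][2] = -4 + 6 = 2, A[0][2] + B[2][2] = 7 + 2 = 9) = -5 (attained at k = 0)
  C[1][0] = min over k of (A[1][0] + B[0][0] = 10 + 7 = 17, A[1][1] + B[1][0] = 9 + 6 = 15, A[1][2] + B[2][0] = 9 + -1 = 8) = 8 (attained at k = 2)
  C[1][1] = min over k of (A[1][0] + B[0][1] = 10 + -4 = 6, A[1][1] + B[1][1] = 9 + -2 = 7, A[1][2] + B[2][1] = 9 + 7 = 16) = 6 (attained at k = 0)
  C[1][2] = min over k of (A[1][0] + B[0][2] = 10 + -1 = 9, A[1][1] + B[1][2] = 9 + 6 = 15, A[1][2] + B[2][2] = 9 + 2 = 11) = 9 (attained at k = 0)
  C[2][0] = min over k of (A[2][0] + B[0][0] = 3 + 7 = 10, A[2][1] + B[1][0] = 8 + 6 = 14, A[2][2] + B[2][0] = -3 + -1 = -4) = -4 (attained at k = 2)
  C[2][1] = min over k of (A[2][0] + B[0][1] = 3 + -4 = -1, A[2][1] + B[1][1] = 8 + -2 = 6, A[2][2] + B[2][1] = -3 + 7 = 4) = -1 (attained at k = 0)
  C[2][2] = min over k of (A[2][0] + B[0][2] = 3 + -1 = 2, A[2][1] + B[1][2] = 8 + 6 = 14, A[2][2] + B[2][2] = -3 + 2 = -1) = -1 (attained at k = 2)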